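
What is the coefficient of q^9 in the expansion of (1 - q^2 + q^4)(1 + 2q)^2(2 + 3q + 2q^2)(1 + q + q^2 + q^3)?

(1 - q^2 + q^4) has coefficients 1,0,-1,0,1 for degrees 0…4.
(1 + 2q)^2 has coefficients 1,4,4,0,0,0,0,0,0,0 for degrees 0…9.
Multiplying by (2 + 3q + 2q^2) gives running coefficients 2,11,22,20,8,0,0,0,0,0 for degrees 0…9.
Finally multiplying by (1 + q + q^2 + q^3), the product of all factors after the first has coefficients 2,13,35,55,61,50,28,8,0,0 for degrees 0…9.
[q^9] = 1·0 − 1·8 + 1·50 = 42.

42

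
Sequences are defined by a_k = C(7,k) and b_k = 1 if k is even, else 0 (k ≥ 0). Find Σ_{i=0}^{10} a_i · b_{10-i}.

64

Write out a_i and b_{10-i} for i = 0,…,10 and sum the products.
Σ = 1·1 + 7·0 + 21·1 + 35·0 + 35·1 + 21·0 + 7·1 + 1·0 + 0·1 + 0·0 + 0·1 = 64.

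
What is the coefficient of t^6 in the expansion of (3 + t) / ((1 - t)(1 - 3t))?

3643

The denominator gives the recurrence a_n = 4a_(n−1) − 3a_(n−2) for n ≥ 2; the numerator fixes a_0 = 3, a_1 = 13.
Iterating: 3, 13, 43, 133, 403, 1213, 3643, so a_6 = 3643.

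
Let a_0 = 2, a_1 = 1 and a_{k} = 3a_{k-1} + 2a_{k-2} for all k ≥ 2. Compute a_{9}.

47479

The ordinary generating function has denominator 1 - 3t - 2t^2.
Iterating the recurrence: a_0,…,a_{9} = 2, 1, 7, 23, 83, 295, 1051, 3743, 13331, 47479.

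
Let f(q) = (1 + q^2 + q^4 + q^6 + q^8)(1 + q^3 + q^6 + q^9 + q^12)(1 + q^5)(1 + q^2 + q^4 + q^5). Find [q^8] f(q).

7

(1 + q^2 + q^4 + q^6 + q^8) has coefficients 1,0,1,0,1,0,1,0,1 for degrees 0…8.
(1 + q^3 + q^6 + q^9 + q^12) has coefficients 1,0,0,1,0,0,1,0,0 for degrees 0…8.
Multiplying by (1 + q^5) gives running coefficients 1,0,0,1,0,1,1,0,1 for degrees 0…8.
Finally multiplying by (1 + q^2 + q^4 + q^5), the product of all factors after the first has coefficients 1,0,1,1,1,3,1,2,3 for degrees 0…8.
[q^8] = 1·3 + 1·1 + 1·1 + 1·1 + 1·1 = 7.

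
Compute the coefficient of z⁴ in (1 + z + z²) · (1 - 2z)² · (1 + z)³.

4

(1 + z + z²) has coefficients 1,1,1 for degrees 0…2.
(1 - 2z)² has coefficients 1,-4,4,0,0 for degrees 0…4.
Finally multiplying by (1 + z)³, the product of all factors after the first has coefficients 1,-1,-5,1,8 for degrees 0…4.
[z⁴] = 1·8 + 1·1 + 1·(-5) = 4.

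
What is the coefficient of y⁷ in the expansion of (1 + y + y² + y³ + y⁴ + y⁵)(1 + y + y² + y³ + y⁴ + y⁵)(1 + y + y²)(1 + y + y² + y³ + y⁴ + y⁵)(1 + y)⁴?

(1 + y + y² + y³ + y⁴ + y⁵) has coefficients 1,1,1,1,1,1 for degrees 0…5.
(1 + y + y² + y³ + y⁴ + y⁵) has coefficients 1,1,1,1,1,1,0,0 for degrees 0…7.
Multiplying by (1 + y + y²) gives running coefficients 1,2,3,3,3,3,2,1 for degrees 0…7.
Multiplying by (1 + y + y² + y³ + y⁴ + y⁵) gives running coefficients 1,3,6,9,12,15,16,15 for degrees 0…7.
Finally multiplying by (1 + y)⁴, the product of all factors after the first has coefficients 1,7,24,55,97,144,190,226 for degrees 0…7.
[y⁷] = 1·226 + 1·190 + 1·144 + 1·97 + 1·55 + 1·24 = 736.

736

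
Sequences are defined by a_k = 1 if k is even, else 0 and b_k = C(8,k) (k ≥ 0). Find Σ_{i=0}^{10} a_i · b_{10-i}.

128

This is [x^10] in the product of the two ordinary generating functions.
Σ = 1·0 + 0·0 + 1·1 + 0·8 + 1·28 + 0·56 + 1·70 + 0·56 + 1·28 + 0·8 + 1·1 = 128.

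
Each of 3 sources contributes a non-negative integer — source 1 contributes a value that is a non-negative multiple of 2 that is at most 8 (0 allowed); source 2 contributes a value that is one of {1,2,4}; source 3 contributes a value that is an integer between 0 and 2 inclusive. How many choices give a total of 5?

The generating function for the choices is (1 + t² + t⁴ + t⁶ + t⁸)·(t + t² + t⁴)·(1 + t + t²); the count is [t⁵].
(1 + t² + t⁴ + t⁶ + t⁸) has coefficients 1,0,1,0,1,0 for degrees 0…5.
(t + t² + t⁴) has coefficients 0,1,1,0,1,0 for degrees 0…5.
Finally multiplying by (1 + t + t²), the product of all factors after the first has coefficients 0,1,2,2,2,1 for degrees 0…5.
[t⁵] = 1·1 + 1·2 + 1·1 = 4.

4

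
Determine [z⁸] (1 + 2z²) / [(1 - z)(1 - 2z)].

765

The denominator gives the recurrence a_n = 3a_(n−1) − 2a_(n−2) for n ≥ 3; the numerator fixes a_0 = 1, a_1 = 3, a_2 = 9.
Iterating: 1, 3, 9, 21, 45, 93, 189, 381, 765, so a_8 = 765.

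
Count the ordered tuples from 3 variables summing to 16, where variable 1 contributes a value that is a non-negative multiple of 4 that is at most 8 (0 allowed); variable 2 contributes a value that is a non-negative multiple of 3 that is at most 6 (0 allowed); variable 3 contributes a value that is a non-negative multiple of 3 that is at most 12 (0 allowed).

The generating function for the choices is (1 + z^4 + z^8)·(1 + z^3 + z^6)·(1 + z^3 + z^6 + z^9 + z^12); the count is [z^16].
(1 + z^4 + z^8) has coefficients 1,0,0,0,1,0,0,0,1 for degrees 0…8.
(1 + z^3 + z^6) has coefficients 1,0,0,1,0,0,1,0,0,0,0,0,0,0,0,0,0 for degrees 0…16.
Finally multiplying by (1 + z^3 + z^6 + z^9 + z^12), the product of all factors after the first has coefficients 1,0,0,2,0,0,3,0,0,3,0,0,3,0,0,2,0 for degrees 0…16.
[z^16] = 1·0 + 1·3 + 1·0 = 3.

3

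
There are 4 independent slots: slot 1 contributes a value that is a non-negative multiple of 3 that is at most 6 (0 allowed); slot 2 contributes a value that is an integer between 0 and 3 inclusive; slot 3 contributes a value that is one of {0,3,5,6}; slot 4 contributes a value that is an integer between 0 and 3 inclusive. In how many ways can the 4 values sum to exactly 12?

The generating function for the choices is (1 + y^3 + y^6)·(1 + y + y^2 + y^3)·(1 + y^3 + y^5 + y^6)·(1 + y + y^2 + y^3); the count is [y^12].
(1 + y^3 + y^6) has coefficients 1,0,0,1,0,0,1 for degrees 0…6.
(1 + y + y^2 + y^3) has coefficients 1,1,1,1,0,0,0,0,0,0,0,0,0 for degrees 0…12.
Multiplying by (1 + y^3 + y^5 + y^6) gives running coefficients 1,1,1,2,1,2,3,2,2,1,0,0,0 for degrees 0…12.
Finally multiplying by (1 + y + y^2 + y^3), the product of all factors after the first has coefficients 1,2,3,5,5,6,8,8,9,8,5,3,1 for degrees 0…12.
[y^12] = 1·1 + 1·8 + 1·8 = 17.

17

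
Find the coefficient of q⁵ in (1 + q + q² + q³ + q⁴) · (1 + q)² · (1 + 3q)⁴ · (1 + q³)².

1130

(1 + q + q² + q³ + q⁴) has coefficients 1,1,1,1,1 for degrees 0…4.
(1 + q)² has coefficients 1,2,1,0,0,0 for degrees 0…5.
Multiplying by (1 + 3q)⁴ gives running coefficients 1,14,79,228,351,270 for degrees 0…5.
Finally multiplying by (1 + q³)², the product of all factors after the first has coefficients 1,14,79,230,379,428 for degrees 0…5.
[q⁵] = 1·428 + 1·379 + 1·230 + 1·79 + 1·14 = 1130.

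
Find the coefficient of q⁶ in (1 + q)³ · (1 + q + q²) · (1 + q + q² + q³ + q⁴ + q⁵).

(1 + q)³ has coefficients 1,3,3,1 for degrees 0…3.
(1 + q + q²) has coefficients 1,1,1,0,0,0,0 for degrees 0…6.
Finally multiplying by (1 + q + q² + q³ + q⁴ + q⁵), the product of all factors after the first has coefficients 1,2,3,3,3,3,2 for degrees 0…6.
[q⁶] = 1·2 + 3·3 + 3·3 + 1·3 = 23.

23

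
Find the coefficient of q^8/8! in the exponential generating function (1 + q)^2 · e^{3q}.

The EGF product rule gives c_8 = Σ_{k_1+k_2=8} C(8; k_1,k_2) · ∏ g_i(k_i), where (1+q)^2 gives the falling factorial (2)_k; e^{3q} gives (3)^k.
g_1(k) for k = 0…8: 1, 2, 2, 0, 0, 0, 0, 0, 0.
g_2(k) for k = 0…8: 1, 3, 9, 27, 81, 243, 729, 2187, 6561.
c_8 = Σ_k C(8,k)·g_1(k)·g_2(8−k) = 1·1·6561 + 8·2·2187 + 28·2·729 = 6561 + 34992 + 40824 = 82377.

82377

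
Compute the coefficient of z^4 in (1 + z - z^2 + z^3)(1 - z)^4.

(1 + z - z^2 + z^3) has coefficients 1,1,-1,1 for degrees 0…3.
(1 - z)^4 has coefficients 1,-4,6,-4,1 for degrees 0…4.
[z^4] = 1·1 + 1·(-4) − 1·6 + 1·(-4) = -13.

-13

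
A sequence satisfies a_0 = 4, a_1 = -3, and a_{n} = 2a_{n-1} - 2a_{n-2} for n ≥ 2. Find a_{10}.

The ordinary generating function has denominator 1 - 2y + 2y^2.
Iterating the recurrence: a_0,…,a_{10} = 4, -3, -14, -22, -16, 12, 56, 88, 64, -48, -224.

-224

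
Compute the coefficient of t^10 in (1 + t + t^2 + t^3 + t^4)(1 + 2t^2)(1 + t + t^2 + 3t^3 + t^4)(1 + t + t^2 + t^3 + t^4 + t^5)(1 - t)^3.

-1

(1 + t + t^2 + t^3 + t^4) has coefficients 1,1,1,1,1 for degrees 0…4.
(1 + 2t^2) has coefficients 1,0,2,0,0,0,0,0,0,0,0 for degrees 0…10.
Multiplying by (1 + t + t^2 + 3t^3 + t^4) gives running coefficients 1,1,3,5,3,6,2,0,0,0,0 for degrees 0…10.
Multiplying by (1 + t + t^2 + t^3 + t^4 + t^5) gives running coefficients 1,2,5,10,13,19,20,19,16,11,8 for degrees 0…10.
Finally multiplying by (1 - t)^3, the product of all factors after the first has coefficients 1,-1,2,0,-4,5,-8,3,0,0,4 for degrees 0…10.
[t^10] = 1·4 + 1·0 + 1·0 + 1·3 + 1·(-8) = -1.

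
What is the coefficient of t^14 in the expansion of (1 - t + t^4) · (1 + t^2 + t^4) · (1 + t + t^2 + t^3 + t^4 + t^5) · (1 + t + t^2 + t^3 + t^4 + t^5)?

8

(1 - t + t^4) has coefficients 1,-1,0,0,1 for degrees 0…4.
(1 + t^2 + t^4) has coefficients 1,0,1,0,1,0,0,0,0,0,0,0,0,0,0 for degrees 0…14.
Multiplying by (1 + t + t^2 + t^3 + t^4 + t^5) gives running coefficients 1,1,2,2,3,3,2,2,1,1,0,0,0,0,0 for degrees 0…14.
Finally multiplying by (1 + t + t^2 + t^3 + t^4 + t^5), the product of all factors after the first has coefficients 1,2,4,6,9,12,13,14,13,12,9,6,4,2,1 for degrees 0…14.
[t^14] = 1·1 − 1·2 + 1·9 = 8.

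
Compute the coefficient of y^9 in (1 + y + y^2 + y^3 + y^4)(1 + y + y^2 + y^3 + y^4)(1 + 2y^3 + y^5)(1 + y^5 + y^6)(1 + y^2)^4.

204

(1 + y + y^2 + y^3 + y^4) has coefficients 1,1,1,1,1 for degrees 0…4.
(1 + y + y^2 + y^3 + y^4) has coefficients 1,1,1,1,1,0,0,0,0,0 for degrees 0…9.
Multiplying by (1 + 2y^3 + y^5) gives running coefficients 1,1,1,3,3,3,3,3,1,1 for degrees 0…9.
Multiplying by (1 + y^5 + y^6) gives running coefficients 1,1,1,3,3,4,5,5,5,7 for degrees 0…9.
Finally multiplying by (1 + y^2)^4, the product of all factors after the first has coefficients 1,1,5,7,13,22,27,43,48,64 for degrees 0…9.
[y^9] = 1·64 + 1·48 + 1·43 + 1·27 + 1·22 = 204.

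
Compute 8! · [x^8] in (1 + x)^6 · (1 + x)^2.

40320

The EGF product rule gives c_8 = Σ_{k_1+k_2=8} C(8; k_1,k_2) · ∏ g_i(k_i), where (1+x)^6 gives the falling factorial (6)_k; (1+x)^2 gives the falling factorial (2)_k.
g_1(k) for k = 0…8: 1, 6, 30, 120, 360, 720, 720, 0, 0.
g_2(k) for k = 0…8: 1, 2, 2, 0, 0, 0, 0, 0, 0.
c_8 = Σ_k C(8,k)·g_1(k)·g_2(8−k) = 28·720·2 = 40320.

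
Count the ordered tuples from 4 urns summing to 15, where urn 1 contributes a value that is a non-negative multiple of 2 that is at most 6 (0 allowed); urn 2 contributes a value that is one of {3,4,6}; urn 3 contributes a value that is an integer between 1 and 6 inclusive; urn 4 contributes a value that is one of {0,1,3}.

The generating function for the choices is (1 + y^2 + y^4 + y^6)·(y^3 + y^4 + y^6)·(y + y^2 + y^3 + y^4 + y^5 + y^6)·(1 + y + y^3); the count is [y^15].
(1 + y^2 + y^4 + y^6) has coefficients 1,0,1,0,1,0,1 for degrees 0…6.
(y^3 + y^4 + y^6) has coefficients 0,0,0,1,1,0,1,0,0,0,0,0,0,0,0,0 for degrees 0…15.
Multiplying by (y + y^2 + y^3 + y^4 + y^5 + y^6) gives running coefficients 0,0,0,0,1,2,2,3,3,3,2,1,1,0,0,0 for degrees 0…15.
Finally multiplying by (1 + y + y^3), the product of all factors after the first has coefficients 0,0,0,0,1,3,4,6,8,8,8,6,5,3,1,1 for degrees 0…15.
[y^15] = 1·1 + 1·3 + 1·6 + 1·8 = 18.

18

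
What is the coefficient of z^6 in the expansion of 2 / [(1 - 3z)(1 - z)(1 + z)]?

Partial fractions give a closed form: a_n = (9/4)·3^n + (-1/2)·1^n + (1/4)·(-1)^n.
At n = 6: a_6 = 1640.

1640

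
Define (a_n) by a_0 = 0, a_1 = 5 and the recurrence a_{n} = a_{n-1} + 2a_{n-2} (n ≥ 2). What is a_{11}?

3415

The ordinary generating function has denominator 1 - z - 2z^2.
Iterating the recurrence: a_0,…,a_{11} = 0, 5, 5, 15, 25, 55, 105, 215, 425, 855, 1705, 3415.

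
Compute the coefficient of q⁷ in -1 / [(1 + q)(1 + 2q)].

The denominator gives the recurrence a_n = −3a_(n−1) − 2a_(n−2) for n ≥ 2; the numerator fixes a_0 = -1, a_1 = 3.
Iterating: -1, 3, -7, 15, -31, 63, -127, 255, so a_7 = 255.

255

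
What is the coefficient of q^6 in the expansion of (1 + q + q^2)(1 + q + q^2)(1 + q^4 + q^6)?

(1 + q + q^2) has coefficients 1,1,1 for degrees 0…2.
(1 + q + q^2) has coefficients 1,1,1,0,0,0,0 for degrees 0…6.
Finally multiplying by (1 + q^4 + q^6), the product of all factors after the first has coefficients 1,1,1,0,1,1,2 for degrees 0…6.
[q^6] = 1·2 + 1·1 + 1·1 = 4.

4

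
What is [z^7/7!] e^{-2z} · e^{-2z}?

-16384

The EGF product rule gives c_7 = Σ_{k_1+k_2=7} C(7; k_1,k_2) · ∏ g_i(k_i), where e^{-2z} gives (-2)^k; e^{-2z} gives (-2)^k.
g_1(k) for k = 0…7: 1, -2, 4, -8, 16, -32, 64, -128.
g_2(k) for k = 0…7: 1, -2, 4, -8, 16, -32, 64, -128.
c_7 = Σ_k C(7,k)·g_1(k)·g_2(7−k) = 1·1·(-128) + 7·(-2)·64 + 21·4·(-32) + 35·(-8)·16 + 35·16·(-8) + 21·(-32)·4 + 7·64·(-2) + 1·(-128)·1 = −128 − 896 − 2688 − 4480 − 4480 − 2688 − 896 − 128 = -16384.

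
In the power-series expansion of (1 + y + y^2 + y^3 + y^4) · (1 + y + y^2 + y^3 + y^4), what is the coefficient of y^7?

2

(1 + y + y^2 + y^3 + y^4) has coefficients 1,1,1,1,1 for degrees 0…4.
(1 + y + y^2 + y^3 + y^4) has coefficients 1,1,1,1,1,0,0,0 for degrees 0…7.
[y^7] = 1·0 + 1·0 + 1·0 + 1·1 + 1·1 = 2.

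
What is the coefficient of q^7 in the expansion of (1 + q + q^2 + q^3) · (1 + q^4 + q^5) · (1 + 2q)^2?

18

(1 + q + q^2 + q^3) has coefficients 1,1,1,1 for degrees 0…3.
(1 + q^4 + q^5) has coefficients 1,0,0,0,1,1,0,0 for degrees 0…7.
Finally multiplying by (1 + 2q)^2, the product of all factors after the first has coefficients 1,4,4,0,1,5,8,4 for degrees 0…7.
[q^7] = 1·4 + 1·8 + 1·5 + 1·1 = 18.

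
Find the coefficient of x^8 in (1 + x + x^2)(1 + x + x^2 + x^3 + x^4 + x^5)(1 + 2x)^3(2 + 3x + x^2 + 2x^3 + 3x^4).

788

(1 + x + x^2) has coefficients 1,1,1 for degrees 0…2.
(1 + x + x^2 + x^3 + x^4 + x^5) has coefficients 1,1,1,1,1,1,0,0,0 for degrees 0…8.
Multiplying by (1 + 2x)^3 gives running coefficients 1,7,19,27,27,27,26,20,8 for degrees 0…8.
Finally multiplying by (2 + 3x + x^2 + 2x^3 + 3x^4), the product of all factors after the first has coefficients 2,17,60,120,171,221,271,280,237 for degrees 0…8.
[x^8] = 1·237 + 1·280 + 1·271 = 788.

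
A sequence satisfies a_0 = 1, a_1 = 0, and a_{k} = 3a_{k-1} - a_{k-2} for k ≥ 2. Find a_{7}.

The ordinary generating function has denominator 1 - 3y + y^2.
Iterating the recurrence: a_0,…,a_{7} = 1, 0, -1, -3, -8, -21, -55, -144.

-144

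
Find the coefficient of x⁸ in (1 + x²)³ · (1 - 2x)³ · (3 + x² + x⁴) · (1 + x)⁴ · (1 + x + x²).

(1 + x²)³ has coefficients 1,0,3,0,3,0,1 for degrees 0…6.
(1 - 2x)³ has coefficients 1,-6,12,-8,0,0,0,0,0 for degrees 0…8.
Multiplying by (3 + x² + x⁴) gives running coefficients 3,-18,37,-30,13,-14,12,-8,0 for degrees 0…8.
Multiplying by (1 + x)⁴ gives running coefficients 3,-6,-17,22,46,-12,-49,-22,-3 for degrees 0…8.
Finally multiplying by (1 + x + x²), the product of all factors after the first has coefficients 3,-3,-20,-1,51,56,-15,-83,-74 for degrees 0…8.
[x⁸] = 1·(-74) + 3·(-15) + 3·51 + 1·(-20) = 14.

14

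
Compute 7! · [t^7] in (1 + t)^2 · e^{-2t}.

The EGF product rule gives c_7 = Σ_{k_1+k_2=7} C(7; k_1,k_2) · ∏ g_i(k_i), where (1+t)^2 gives the falling factorial (2)_k; e^{-2t} gives (-2)^k.
g_1(k) for k = 0…7: 1, 2, 2, 0, 0, 0, 0, 0.
g_2(k) for k = 0…7: 1, -2, 4, -8, 16, -32, 64, -128.
c_7 = Σ_k C(7,k)·g_1(k)·g_2(7−k) = 1·1·(-128) + 7·2·64 + 21·2·(-32) = −128 + 896 − 1344 = -576.

-576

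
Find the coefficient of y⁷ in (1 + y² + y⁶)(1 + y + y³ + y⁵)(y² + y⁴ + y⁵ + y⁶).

(1 + y² + y⁶) has coefficients 1,0,1,0,0,0,1 for degrees 0…6.
(1 + y + y³ + y⁵) has coefficients 1,1,0,1,0,1,0,0 for degrees 0…7.
Finally multiplying by (y² + y⁴ + y⁵ + y⁶), the product of all factors after the first has coefficients 0,0,1,1,1,3,2,3 for degrees 0…7.
[y⁷] = 1·3 + 1·3 + 1·0 = 6.

6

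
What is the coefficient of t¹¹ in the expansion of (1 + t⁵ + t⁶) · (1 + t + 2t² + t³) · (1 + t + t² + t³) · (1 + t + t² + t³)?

29

(1 + t⁵ + t⁶) has coefficients 1,0,0,0,0,1,1 for degrees 0…6.
(1 + t + 2t² + t³) has coefficients 1,1,2,1,0,0,0,0,0,0,0,0 for degrees 0…11.
Multiplying by (1 + t + t² + t³) gives running coefficients 1,2,4,5,4,3,1,0,0,0,0,0 for degrees 0…11.
Finally multiplying by (1 + t + t² + t³), the product of all factors after the first has coefficients 1,3,7,12,15,16,13,8,4,1,0,0 for degrees 0…11.
[t¹¹] = 1·0 + 1·13 + 1·16 = 29.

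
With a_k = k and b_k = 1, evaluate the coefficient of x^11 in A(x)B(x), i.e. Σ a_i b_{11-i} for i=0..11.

Write out a_i and b_{11-i} for i = 0,…,11 and sum the products.
Σ = 0·1 + 1·1 + 2·1 + 3·1 + 4·1 + 5·1 + 6·1 + 7·1 + 8·1 + 9·1 + 10·1 + 11·1 = 66.

66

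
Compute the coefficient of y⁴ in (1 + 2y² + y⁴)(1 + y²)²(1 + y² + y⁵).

10

(1 + 2y² + y⁴) has coefficients 1,0,2,0,1 for degrees 0…4.
(1 + y²)² has coefficients 1,0,2,0,1 for degrees 0…4.
Finally multiplying by (1 + y² + y⁵), the product of all factors after the first has coefficients 1,0,3,0,3 for degrees 0…4.
[y⁴] = 1·3 + 2·3 + 1·1 = 10.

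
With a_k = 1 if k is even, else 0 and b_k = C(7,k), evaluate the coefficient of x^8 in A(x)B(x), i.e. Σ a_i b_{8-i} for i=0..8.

64

Write out a_i and b_{8-i} for i = 0,…,8 and sum the products.
Σ = 1·0 + 0·1 + 1·7 + 0·21 + 1·35 + 0·35 + 1·21 + 0·7 + 1·1 = 64.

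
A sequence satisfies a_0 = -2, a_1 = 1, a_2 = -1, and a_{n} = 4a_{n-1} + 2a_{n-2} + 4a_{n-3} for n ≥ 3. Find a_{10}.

-373168

The ordinary generating function has denominator 1 - 4t - 2t^2 - 4t^3.
Iterating the recurrence: a_0,…,a_{10} = -2, 1, -1, -10, -38, -176, -820, -3784, -17480, -80768, -373168.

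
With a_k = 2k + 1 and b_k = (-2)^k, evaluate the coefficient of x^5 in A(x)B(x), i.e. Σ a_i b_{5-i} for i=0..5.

-3

This is [x^5] in the product of the two ordinary generating functions.
Σ = 1·(-32) + 3·16 + 5·(-8) + 7·4 + 9·(-2) + 11·1 = -3.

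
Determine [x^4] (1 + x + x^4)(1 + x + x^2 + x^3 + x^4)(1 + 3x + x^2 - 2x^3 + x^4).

(1 + x + x^4) has coefficients 1,1,0,0,1 for degrees 0…4.
(1 + x + x^2 + x^3 + x^4) has coefficients 1,1,1,1,1 for degrees 0…4.
Finally multiplying by (1 + 3x + x^2 - 2x^3 + x^4), the product of all factors after the first has coefficients 1,4,5,3,4 for degrees 0…4.
[x^4] = 1·4 + 1·3 + 1·1 = 8.

8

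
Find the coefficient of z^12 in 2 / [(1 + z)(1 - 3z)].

The denominator gives the recurrence a_n = 2a_(n−1) + 3a_(n−2) for n ≥ 2; the numerator fixes a_0 = 2, a_1 = 4.
Iterating: 2, 4, 14, 40, 122, 364, 1094, 3280, 9842, 29524, 88574, 265720, 797162, so a_12 = 797162.

797162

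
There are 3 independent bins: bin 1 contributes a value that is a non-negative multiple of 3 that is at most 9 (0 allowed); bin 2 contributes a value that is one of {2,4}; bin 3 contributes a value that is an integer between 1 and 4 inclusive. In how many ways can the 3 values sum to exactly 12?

The generating function for the choices is (1 + x³ + x⁶ + x⁹)·(x² + x⁴)·(x + x² + x³ + x⁴); the count is [x¹²].
(1 + x³ + x⁶ + x⁹) has coefficients 1,0,0,1,0,0,1,0,0,1 for degrees 0…9.
(x² + x⁴) has coefficients 0,0,1,0,1,0,0,0,0,0,0,0,0 for degrees 0…12.
Finally multiplying by (x + x² + x³ + x⁴), the product of all factors after the first has coefficients 0,0,0,1,1,2,2,1,1,0,0,0,0 for degrees 0…12.
[x¹²] = 1·0 + 1·0 + 1·2 + 1·1 = 3.

3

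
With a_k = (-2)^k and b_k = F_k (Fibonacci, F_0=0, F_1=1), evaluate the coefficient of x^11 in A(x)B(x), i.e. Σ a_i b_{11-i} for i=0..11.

859

This is [x^11] in the product of the two ordinary generating functions.
Σ = 1·89 − 2·55 + 4·34 − 8·21 + 16·13 − 32·8 + 64·5 − 128·3 + 256·2 − 512·1 + 1024·1 − 2048·0 = 859.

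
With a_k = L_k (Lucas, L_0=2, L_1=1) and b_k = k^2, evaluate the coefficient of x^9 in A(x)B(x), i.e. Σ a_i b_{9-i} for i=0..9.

1193

Write out a_i and b_{9-i} for i = 0,…,9 and sum the products.
Σ = 2·81 + 1·64 + 3·49 + 4·36 + 7·25 + 11·16 + 18·9 + 29·4 + 47·1 + 76·0 = 1193.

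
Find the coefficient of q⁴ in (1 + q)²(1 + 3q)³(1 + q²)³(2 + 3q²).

(1 + q)² has coefficients 1,2,1 for degrees 0…2.
(1 + 3q)³ has coefficients 1,9,27,27,0 for degrees 0…4.
Multiplying by (1 + q²)³ gives running coefficients 1,9,30,54,84 for degrees 0…4.
Finally multiplying by (2 + 3q²), the product of all factors after the first has coefficients 2,18,63,135,258 for degrees 0…4.
[q⁴] = 1·258 + 2·135 + 1·63 = 591.

591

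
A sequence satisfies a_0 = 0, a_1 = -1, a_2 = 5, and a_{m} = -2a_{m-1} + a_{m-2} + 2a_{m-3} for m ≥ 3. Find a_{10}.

1705

The ordinary generating function has denominator 1 + 2z - z^2 - 2z^3.
Iterating the recurrence: a_0,…,a_{10} = 0, -1, 5, -11, 25, -51, 105, -211, 425, -851, 1705.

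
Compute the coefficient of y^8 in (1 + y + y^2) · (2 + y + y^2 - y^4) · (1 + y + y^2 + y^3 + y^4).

(1 + y + y^2) has coefficients 1,1,1 for degrees 0…2.
(2 + y + y^2 - y^4) has coefficients 2,1,1,0,-1,0,0,0,0 for degrees 0…8.
Finally multiplying by (1 + y + y^2 + y^3 + y^4), the product of all factors after the first has coefficients 2,3,4,4,3,1,0,-1,-1 for degrees 0…8.
[y^8] = 1·(-1) + 1·(-1) + 1·0 = -2.

-2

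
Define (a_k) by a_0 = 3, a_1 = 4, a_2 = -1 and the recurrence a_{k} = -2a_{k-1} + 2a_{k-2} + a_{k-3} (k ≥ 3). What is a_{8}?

-1257

The ordinary generating function has denominator 1 + 2t - 2t^2 - t^3.
Iterating the recurrence: a_0,…,a_{8} = 3, 4, -1, 13, -24, 73, -181, 484, -1257.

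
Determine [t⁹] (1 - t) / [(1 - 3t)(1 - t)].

The denominator gives the recurrence a_n = 4a_(n−1) − 3a_(n−2) for n ≥ 2; the numerator fixes a_0 = 1, a_1 = 3.
Iterating: 1, 3, 9, 27, 81, 243, 729, 2187, 6561, 19683, so a_9 = 19683.

19683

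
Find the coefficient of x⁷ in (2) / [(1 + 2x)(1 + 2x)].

-2048

The denominator gives the recurrence a_n = −4a_(n−1) − 4a_(n−2) for n ≥ 2; the numerator fixes a_0 = 2, a_1 = -8.
Iterating: 2, -8, 24, -64, 160, -384, 896, -2048, so a_7 = -2048.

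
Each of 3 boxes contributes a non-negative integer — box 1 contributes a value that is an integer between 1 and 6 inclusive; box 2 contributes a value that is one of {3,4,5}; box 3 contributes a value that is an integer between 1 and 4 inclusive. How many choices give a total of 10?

The generating function for the choices is (q + q^2 + q^3 + q^4 + q^5 + q^6)·(q^3 + q^4 + q^5)·(q + q^2 + q^3 + q^4); the count is [q^10].
(q + q^2 + q^3 + q^4 + q^5 + q^6) has coefficients 0,1,1,1,1,1,1 for degrees 0…6.
(q^3 + q^4 + q^5) has coefficients 0,0,0,1,1,1,0,0,0,0,0 for degrees 0…10.
Finally multiplying by (q + q^2 + q^3 + q^4), the product of all factors after the first has coefficients 0,0,0,0,1,2,3,3,2,1,0 for degrees 0…10.
[q^10] = 1·1 + 1·2 + 1·3 + 1·3 + 1·2 + 1·1 = 12.

12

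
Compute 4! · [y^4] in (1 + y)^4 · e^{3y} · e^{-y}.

The EGF product rule gives c_4 = Σ_{k_1+k_2+k_3=4} C(4; k_1,k_2,k_3) · ∏ g_i(k_i), where (1+y)^4 gives the falling factorial (4)_k; e^{3y} gives (3)^k; e^{-y} gives (-1)^k.
g_1(k) for k = 0…4: 1, 4, 12, 24, 24.
g_2(k) for k = 0…4: 1, 3, 9, 27, 81.
g_3(k) for k = 0…4: 1, -1, 1, -1, 1.
First combine the last two factors: h(k) = Σ_j C(k,j)·g_2(j)·g_3(k−j) for k = 0…4: 1, 2, 4, 8, 16.
c_4 = Σ_k C(4,k)·g_1(k)·h(4−k) = 1·1·16 + 4·4·8 + 6·12·4 + 4·24·2 + 1·24·1 = 16 + 128 + 288 + 192 + 24 = 648.

648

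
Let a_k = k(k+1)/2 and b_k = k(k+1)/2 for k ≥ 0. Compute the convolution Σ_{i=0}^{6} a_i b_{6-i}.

This is [x^6] in the product of the two ordinary generating functions.
Σ = 0·21 + 1·15 + 3·10 + 6·6 + 10·3 + 15·1 + 21·0 = 126.

126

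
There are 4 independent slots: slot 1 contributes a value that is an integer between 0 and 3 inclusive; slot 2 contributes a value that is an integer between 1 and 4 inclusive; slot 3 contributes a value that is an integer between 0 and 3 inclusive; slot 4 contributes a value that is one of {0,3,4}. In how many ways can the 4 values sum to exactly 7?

The generating function for the choices is (1 + y + y^2 + y^3)·(y + y^2 + y^3 + y^4)·(1 + y + y^2 + y^3)·(1 + y^3 + y^4); the count is [y^7].
(1 + y + y^2 + y^3) has coefficients 1,1,1,1 for degrees 0…3.
(y + y^2 + y^3 + y^4) has coefficients 0,1,1,1,1,0,0,0 for degrees 0…7.
Multiplying by (1 + y + y^2 + y^3) gives running coefficients 0,1,2,3,4,3,2,1 for degrees 0…7.
Finally multiplying by (1 + y^3 + y^4), the product of all factors after the first has coefficients 0,1,2,3,5,6,7,8 for degrees 0…7.
[y^7] = 1·8 + 1·7 + 1·6 + 1·5 = 26.

26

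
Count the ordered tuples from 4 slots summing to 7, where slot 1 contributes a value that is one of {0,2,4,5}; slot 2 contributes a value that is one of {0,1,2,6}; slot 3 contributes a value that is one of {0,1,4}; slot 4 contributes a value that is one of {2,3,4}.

The generating function for the choices is (1 + x^2 + x^4 + x^5)·(1 + x + x^2 + x^6)·(1 + x + x^4)·(x^2 + x^3 + x^4); the count is [x^7].
(1 + x^2 + x^4 + x^5) has coefficients 1,0,1,0,1,1 for degrees 0…5.
(1 + x + x^2 + x^6) has coefficients 1,1,1,0,0,0,1,0 for degrees 0…7.
Multiplying by (1 + x + x^4) gives running coefficients 1,2,2,1,1,1,2,1 for degrees 0…7.
Finally multiplying by (x^2 + x^3 + x^4), the product of all factors after the first has coefficients 0,0,1,3,5,5,4,3 for degrees 0…7.
[x^7] = 1·3 + 1·5 + 1·3 + 1·1 = 12.

12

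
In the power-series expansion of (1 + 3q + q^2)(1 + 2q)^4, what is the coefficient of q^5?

(1 + 3q + q^2) has coefficients 1,3,1 for degrees 0…2.
(1 + 2q)^4 has coefficients 1,8,24,32,16,0 for degrees 0…5.
[q^5] = 1·0 + 3·16 + 1·32 = 80.

80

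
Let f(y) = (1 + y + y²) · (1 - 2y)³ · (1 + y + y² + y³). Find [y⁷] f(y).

(1 + y + y²) has coefficients 1,1,1 for degrees 0…2.
(1 - 2y)³ has coefficients 1,-6,12,-8,0,0,0,0 for degrees 0…7.
Finally multiplying by (1 + y + y² + y³), the product of all factors after the first has coefficients 1,-5,7,-1,-2,4,-8,0 for degrees 0…7.
[y⁷] = 1·0 + 1·(-8) + 1·4 = -4.

-4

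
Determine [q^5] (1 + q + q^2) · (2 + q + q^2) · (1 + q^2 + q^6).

2

(1 + q + q^2) has coefficients 1,1,1 for degrees 0…2.
(2 + q + q^2) has coefficients 2,1,1,0,0,0 for degrees 0…5.
Finally multiplying by (1 + q^2 + q^6), the product of all factors after the first has coefficients 2,1,3,1,1,0 for degrees 0…5.
[q^5] = 1·0 + 1·1 + 1·1 = 2.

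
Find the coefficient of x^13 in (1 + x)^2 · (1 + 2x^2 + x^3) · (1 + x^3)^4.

18

(1 + x)^2 has coefficients 1,2,1 for degrees 0…2.
(1 + 2x^2 + x^3) has coefficients 1,0,2,1,0,0,0,0,0,0,0,0,0,0 for degrees 0…13.
Finally multiplying by (1 + x^3)^4, the product of all factors after the first has coefficients 1,0,2,5,0,8,10,0,12,10,0,8,5,0 for degrees 0…13.
[x^13] = 1·0 + 2·5 + 1·8 = 18.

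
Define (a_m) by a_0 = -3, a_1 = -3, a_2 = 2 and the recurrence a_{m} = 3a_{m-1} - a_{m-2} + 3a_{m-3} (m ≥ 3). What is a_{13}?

-159435

The ordinary generating function has denominator 1 - 3x + x^2 - 3x^3.
Iterating the recurrence: a_0,…,a_{13} = -3, -3, 2, 0, -11, -27, -70, -216, -659, -1971, -5902, -17712, -53147, -159435.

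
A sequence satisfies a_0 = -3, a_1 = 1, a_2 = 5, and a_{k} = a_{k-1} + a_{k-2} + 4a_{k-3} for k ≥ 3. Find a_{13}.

The ordinary generating function has denominator 1 - x - x^2 - 4x^3.
Iterating the recurrence: a_0,…,a_{13} = -3, 1, 5, -6, 3, 17, -4, 25, 89, 98, 287, 741, 1420, 3309.

3309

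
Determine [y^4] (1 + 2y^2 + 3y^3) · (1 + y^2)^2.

5

(1 + 2y^2 + 3y^3) has coefficients 1,0,2,3 for degrees 0…3.
(1 + y^2)^2 has coefficients 1,0,2,0,1 for degrees 0…4.
[y^4] = 1·1 + 2·2 + 3·0 = 5.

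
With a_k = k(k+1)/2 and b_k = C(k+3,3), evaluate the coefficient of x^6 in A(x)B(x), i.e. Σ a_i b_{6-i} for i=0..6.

Write out a_i and b_{6-i} for i = 0,…,6 and sum the products.
Σ = 0·84 + 1·56 + 3·35 + 6·20 + 10·10 + 15·4 + 21·1 = 462.

462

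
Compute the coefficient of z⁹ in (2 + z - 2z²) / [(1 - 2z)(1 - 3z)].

122611

The denominator gives the recurrence a_n = 5a_(n−1) − 6a_(n−2) for n ≥ 3; the numerator fixes a_0 = 2, a_1 = 11, a_2 = 41.
Iterating: 2, 11, 41, 139, 449, 1411, 4361, 13339, 40529, 122611, so a_9 = 122611.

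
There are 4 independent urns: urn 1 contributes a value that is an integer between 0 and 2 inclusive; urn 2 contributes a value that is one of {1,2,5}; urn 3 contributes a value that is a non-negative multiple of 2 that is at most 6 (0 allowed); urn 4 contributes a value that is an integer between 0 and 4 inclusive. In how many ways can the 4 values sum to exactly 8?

The generating function for the choices is (1 + q + q²)·(q + q² + q⁵)·(1 + q² + q⁴ + q⁶)·(1 + q + q² + q³ + q⁴); the count is [q⁸].
(1 + q + q²) has coefficients 1,1,1 for degrees 0…2.
(q + q² + q⁵) has coefficients 0,1,1,0,0,1,0,0,0 for degrees 0…8.
Multiplying by (1 + q² + q⁴ + q⁶) gives running coefficients 0,1,1,1,1,2,1,2,1 for degrees 0…8.
Finally multiplying by (1 + q + q² + q³ + q⁴), the product of all factors after the first has coefficients 0,1,2,3,4,6,6,7,7 for degrees 0…8.
[q⁸] = 1·7 + 1·7 + 1·6 = 20.

20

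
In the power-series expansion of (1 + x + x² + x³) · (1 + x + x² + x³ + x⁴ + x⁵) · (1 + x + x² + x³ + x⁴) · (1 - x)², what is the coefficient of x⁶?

(1 + x + x² + x³) has coefficients 1,1,1,1 for degrees 0…3.
(1 + x + x² + x³ + x⁴ + x⁵) has coefficients 1,1,1,1,1,1,0 for degrees 0…6.
Multiplying by (1 + x + x² + x³ + x⁴) gives running coefficients 1,2,3,4,5,5,4 for degrees 0…6.
Finally multiplying by (1 - x)², the product of all factors after the first has coefficients 1,0,0,0,0,-1,-1 for degrees 0…6.
[x⁶] = 1·(-1) + 1·(-1) + 1·0 + 1·0 = -2.

-2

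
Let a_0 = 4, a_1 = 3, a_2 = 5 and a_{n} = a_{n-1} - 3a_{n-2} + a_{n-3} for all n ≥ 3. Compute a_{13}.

The ordinary generating function has denominator 1 - q + 3q^2 - q^3.
Iterating the recurrence: a_0,…,a_{13} = 4, 3, 5, 0, -12, -7, 29, 38, -56, -141, 65, 432, 96, -1135.

-1135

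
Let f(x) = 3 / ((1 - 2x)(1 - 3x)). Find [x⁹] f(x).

The denominator gives the recurrence a_n = 5a_(n−1) − 6a_(n−2) for n ≥ 2; the numerator fixes a_0 = 3, a_1 = 15.
Iterating: 3, 15, 57, 195, 633, 1995, 6177, 18915, 57513, 174075, so a_9 = 174075.

174075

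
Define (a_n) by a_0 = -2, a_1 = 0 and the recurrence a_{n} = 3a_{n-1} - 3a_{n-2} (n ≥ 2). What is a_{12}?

-1458

The ordinary generating function has denominator 1 - 3z + 3z^2.
Iterating the recurrence: a_0,…,a_{12} = -2, 0, 6, 18, 36, 54, 54, 0, -162, -486, -972, -1458, -1458.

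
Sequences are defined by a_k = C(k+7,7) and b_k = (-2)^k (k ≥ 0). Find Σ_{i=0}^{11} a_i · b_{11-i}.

14088

This is [x^11] in the product of the two ordinary generating functions.
Σ = 1·(-2048) + 8·1024 + 36·(-512) + 120·256 + 330·(-128) + 792·64 + 1716·(-32) + 3432·16 + 6435·(-8) + 11440·4 + 19448·(-2) + 31824·1 = 14088.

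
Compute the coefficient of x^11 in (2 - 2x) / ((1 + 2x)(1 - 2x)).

Partial fractions give a closed form: a_n = (3/2)·(-2)^n + (1/2)·2^n.
At n = 11: a_11 = -2048.

-2048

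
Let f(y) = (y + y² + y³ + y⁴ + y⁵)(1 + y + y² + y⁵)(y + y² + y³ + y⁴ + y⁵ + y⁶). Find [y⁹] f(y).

15

(y + y² + y³ + y⁴ + y⁵) has coefficients 0,1,1,1,1,1 for degrees 0…5.
(1 + y + y² + y⁵) has coefficients 1,1,1,0,0,1,0,0,0,0 for degrees 0…9.
Finally multiplying by (y + y² + y³ + y⁴ + y⁵ + y⁶), the product of all factors after the first has coefficients 0,1,2,3,3,3,4,3,2,1 for degrees 0…9.
[y⁹] = 1·2 + 1·3 + 1·4 + 1·3 + 1·3 = 15.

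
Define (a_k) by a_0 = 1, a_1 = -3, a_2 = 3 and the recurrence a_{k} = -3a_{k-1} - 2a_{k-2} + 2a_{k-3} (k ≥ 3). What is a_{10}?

The ordinary generating function has denominator 1 + 3t + 2t^2 - 2t^3.
Iterating the recurrence: a_0,…,a_{10} = 1, -3, 3, -1, -9, 35, -89, 179, -289, 331, -57.

-57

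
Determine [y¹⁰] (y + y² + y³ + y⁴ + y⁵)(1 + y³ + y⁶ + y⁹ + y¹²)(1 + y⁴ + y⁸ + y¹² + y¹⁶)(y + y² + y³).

(y + y² + y³ + y⁴ + y⁵) has coefficients 0,1,1,1,1,1 for degrees 0…5.
(1 + y³ + y⁶ + y⁹ + y¹²) has coefficients 1,0,0,1,0,0,1,0,0,1,0 for degrees 0…10.
Multiplying by (1 + y⁴ + y⁸ + y¹² + y¹⁶) gives running coefficients 1,0,0,1,1,0,1,1,1,1,1 for degrees 0…10.
Finally multiplying by (y + y² + y³), the product of all factors after the first has coefficients 0,1,1,1,1,2,2,2,2,3,3 for degrees 0…10.
[y¹⁰] = 1·3 + 1·2 + 1·2 + 1·2 + 1·2 = 11.

11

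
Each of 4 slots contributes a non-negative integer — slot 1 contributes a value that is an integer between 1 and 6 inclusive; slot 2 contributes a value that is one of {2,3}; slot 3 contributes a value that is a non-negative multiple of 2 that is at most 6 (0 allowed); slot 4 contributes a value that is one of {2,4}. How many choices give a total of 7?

The generating function for the choices is (q + q² + q³ + q⁴ + q⁵ + q⁶)·(q² + q³)·(1 + q² + q⁴ + q⁶)·(q² + q⁴); the count is [q⁷].
(q + q² + q³ + q⁴ + q⁵ + q⁶) has coefficients 0,1,1,1,1,1,1 for degrees 0…6.
(q² + q³) has coefficients 0,0,1,1,0,0,0,0 for degrees 0…7.
Multiplying by (1 + q² + q⁴ + q⁶) gives running coefficients 0,0,1,1,1,1,1,1 for degrees 0…7.
Finally multiplying by (q² + q⁴), the product of all factors after the first has coefficients 0,0,0,0,1,1,2,2 for degrees 0…7.
[q⁷] = 1·2 + 1·1 + 1·1 + 1·0 + 1·0 + 1·0 = 4.

4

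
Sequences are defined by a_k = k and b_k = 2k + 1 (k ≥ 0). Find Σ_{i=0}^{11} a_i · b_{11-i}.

The convolution is the x^11 coefficient of A(x)B(x).
Σ = 0·23 + 1·21 + 2·19 + 3·17 + 4·15 + 5·13 + 6·11 + 7·9 + 8·7 + 9·5 + 10·3 + 11·1 = 506.

506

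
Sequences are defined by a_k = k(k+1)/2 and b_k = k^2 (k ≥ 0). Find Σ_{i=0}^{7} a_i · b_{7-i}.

Write out a_i and b_{7-i} for i = 0,…,7 and sum the products.
Σ = 0·49 + 1·36 + 3·25 + 6·16 + 10·9 + 15·4 + 21·1 + 28·0 = 378.

378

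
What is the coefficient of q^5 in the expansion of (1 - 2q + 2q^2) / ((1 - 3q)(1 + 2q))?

The denominator gives the recurrence a_n = a_(n−1) + 6a_(n−2) for n ≥ 3; the numerator fixes a_0 = 1, a_1 = -1, a_2 = 7.
Iterating: 1, -1, 7, 1, 43, 49, so a_5 = 49.

49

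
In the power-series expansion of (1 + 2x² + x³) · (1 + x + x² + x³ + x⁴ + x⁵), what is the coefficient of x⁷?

3

(1 + 2x² + x³) has coefficients 1,0,2,1 for degrees 0…3.
(1 + x + x² + x³ + x⁴ + x⁵) has coefficients 1,1,1,1,1,1,0,0 for degrees 0…7.
[x⁷] = 1·0 + 2·1 + 1·1 = 3.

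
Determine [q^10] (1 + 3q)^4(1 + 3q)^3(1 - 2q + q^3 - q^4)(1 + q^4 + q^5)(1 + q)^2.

(1 + 3q)^4 has coefficients 1,12,54,108,81 for degrees 0…4.
(1 + 3q)^3 has coefficients 1,9,27,27,0,0,0,0,0,0,0 for degrees 0…10.
Multiplying by (1 - 2q + q^3 - q^4) gives running coefficients 1,7,9,-26,-46,18,0,-27,0,0,0 for degrees 0…10.
Multiplying by (1 + q^4 + q^5) gives running coefficients 1,7,9,-26,-45,26,16,-44,-72,-28,18 for degrees 0…10.
Finally multiplying by (1 + q)^2, the product of all factors after the first has coefficients 1,9,24,-1,-88,-90,23,14,-144,-216,-110 for degrees 0…10.
[q^10] = 1·(-110) + 12·(-216) + 54·(-144) + 108·14 + 81·23 = -7103.

-7103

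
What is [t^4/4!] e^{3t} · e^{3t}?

The EGF product rule gives c_4 = Σ_{k_1+k_2=4} C(4; k_1,k_2) · ∏ g_i(k_i), where e^{3t} gives (3)^k; e^{3t} gives (3)^k.
g_1(k) for k = 0…4: 1, 3, 9, 27, 81.
g_2(k) for k = 0…4: 1, 3, 9, 27, 81.
c_4 = Σ_k C(4,k)·g_1(k)·g_2(4−k) = 1·1·81 + 4·3·27 + 6·9·9 + 4·27·3 + 1·81·1 = 81 + 324 + 486 + 324 + 81 = 1296.

1296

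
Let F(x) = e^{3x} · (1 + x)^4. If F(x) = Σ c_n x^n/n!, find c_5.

The EGF product rule gives c_5 = Σ_{k_1+k_2=5} C(5; k_1,k_2) · ∏ g_i(k_i), where e^{3x} gives (3)^k; (1+x)^4 gives the falling factorial (4)_k.
g_1(k) for k = 0…5: 1, 3, 9, 27, 81, 243.
g_2(k) for k = 0…5: 1, 4, 12, 24, 24, 0.
c_5 = Σ_k C(5,k)·g_1(k)·g_2(5−k) = 5·3·24 + 10·9·24 + 10·27·12 + 5·81·4 + 1·243·1 = 360 + 2160 + 3240 + 1620 + 243 = 7623.

7623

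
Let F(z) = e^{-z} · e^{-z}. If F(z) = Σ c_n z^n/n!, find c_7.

-128

The EGF product rule gives c_7 = Σ_{k_1+k_2=7} C(7; k_1,k_2) · ∏ g_i(k_i), where e^{-z} gives (-1)^k; e^{-z} gives (-1)^k.
g_1(k) for k = 0…7: 1, -1, 1, -1, 1, -1, 1, -1.
g_2(k) for k = 0…7: 1, -1, 1, -1, 1, -1, 1, -1.
c_7 = Σ_k C(7,k)·g_1(k)·g_2(7−k) = 1·1·(-1) + 7·(-1)·1 + 21·1·(-1) + 35·(-1)·1 + 35·1·(-1) + 21·(-1)·1 + 7·1·(-1) + 1·(-1)·1 = −1 − 7 − 21 − 35 − 35 − 21 − 7 − 1 = -128.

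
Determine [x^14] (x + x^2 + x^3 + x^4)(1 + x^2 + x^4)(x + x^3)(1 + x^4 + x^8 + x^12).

(x + x^2 + x^3 + x^4) has coefficients 0,1,1,1,1 for degrees 0…4.
(1 + x^2 + x^4) has coefficients 1,0,1,0,1,0,0,0,0,0,0,0,0,0,0 for degrees 0…14.
Multiplying by (x + x^3) gives running coefficients 0,1,0,2,0,2,0,1,0,0,0,0,0,0,0 for degrees 0…14.
Finally multiplying by (1 + x^4 + x^8 + x^12), the product of all factors after the first has coefficients 0,1,0,2,0,3,0,3,0,3,0,3,0,3,0 for degrees 0…14.
[x^14] = 1·3 + 1·0 + 1·3 + 1·0 = 6.

6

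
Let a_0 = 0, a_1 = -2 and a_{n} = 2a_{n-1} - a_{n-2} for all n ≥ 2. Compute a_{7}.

-14

The ordinary generating function has denominator 1 - 2y + y^2.
Iterating the recurrence: a_0,…,a_{7} = 0, -2, -4, -6, -8, -10, -12, -14.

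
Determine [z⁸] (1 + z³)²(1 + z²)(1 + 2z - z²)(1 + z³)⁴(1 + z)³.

(1 + z³)² has coefficients 1,0,0,2,0,0,1 for degrees 0…6.
(1 + z²) has coefficients 1,0,1,0,0,0,0,0,0 for degrees 0…8.
Multiplying by (1 + 2z - z²) gives running coefficients 1,2,0,2,-1,0,0,0,0 for degrees 0…8.
Multiplying by (1 + z³)⁴ gives running coefficients 1,2,0,6,7,0,14,8,0 for degrees 0…8.
Finally multiplying by (1 + z)³, the product of all factors after the first has coefficients 1,5,9,13,27,39,41,57,66 for degrees 0…8.
[z⁸] = 1·66 + 2·39 + 1·9 = 153.

153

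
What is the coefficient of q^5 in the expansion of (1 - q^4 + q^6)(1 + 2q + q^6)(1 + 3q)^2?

(1 - q^4 + q^6) has coefficients 1,0,0,0,-1,0 for degrees 0…5.
(1 + 2q + q^6) has coefficients 1,2,0,0,0,0 for degrees 0…5.
Finally multiplying by (1 + 3q)^2, the product of all factors after the first has coefficients 1,8,21,18,0,0 for degrees 0…5.
[q^5] = 1·0 − 1·8 = -8.

-8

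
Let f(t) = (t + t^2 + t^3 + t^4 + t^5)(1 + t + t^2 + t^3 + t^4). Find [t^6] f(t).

4

(t + t^2 + t^3 + t^4 + t^5) has coefficients 0,1,1,1,1,1 for degrees 0…5.
(1 + t + t^2 + t^3 + t^4) has coefficients 1,1,1,1,1,0,0 for degrees 0…6.
[t^6] = 1·0 + 1·1 + 1·1 + 1·1 + 1·1 = 4.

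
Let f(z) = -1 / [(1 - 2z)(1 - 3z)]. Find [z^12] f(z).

-1586131

Partial fractions give a closed form: a_n = (2)·2^n + (-3)·3^n.
At n = 12: a_12 = -1586131.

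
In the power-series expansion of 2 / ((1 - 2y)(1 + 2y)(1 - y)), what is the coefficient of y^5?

The denominator gives the recurrence a_n = a_(n−1) + 4a_(n−2) − 4a_(n−3) for n ≥ 3; the numerator fixes a_0 = 2, a_1 = 2, a_2 = 10.
Iterating: 2, 2, 10, 10, 42, 42, so a_5 = 42.

42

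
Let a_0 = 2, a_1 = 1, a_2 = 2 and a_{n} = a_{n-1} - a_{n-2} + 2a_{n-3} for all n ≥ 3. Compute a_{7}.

The ordinary generating function has denominator 1 - y + y^2 - 2y^3.
Iterating the recurrence: a_0,…,a_{7} = 2, 1, 2, 5, 5, 4, 9, 15.

15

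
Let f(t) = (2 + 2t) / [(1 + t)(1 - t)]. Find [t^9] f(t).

Partial fractions give a closed form: a_n = (2)·1^n.
At n = 9: a_9 = 2.

2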